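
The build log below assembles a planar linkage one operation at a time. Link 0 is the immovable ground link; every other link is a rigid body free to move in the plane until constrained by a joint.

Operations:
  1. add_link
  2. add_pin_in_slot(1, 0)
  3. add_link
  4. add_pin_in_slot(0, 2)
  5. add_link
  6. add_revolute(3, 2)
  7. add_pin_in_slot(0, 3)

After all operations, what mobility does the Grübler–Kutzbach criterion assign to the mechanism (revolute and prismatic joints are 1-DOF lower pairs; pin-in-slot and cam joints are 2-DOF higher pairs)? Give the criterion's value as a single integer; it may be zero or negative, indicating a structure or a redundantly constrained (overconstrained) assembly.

M = 4

link 0 = ground. State L|J1|J2 = 1|0|0
+link1  2|0|0
PS(1,0) f=2→J2  2|0|1
+link2  3|0|1
PS(0,2) f=2→J2  3|0|2
+link3  4|0|2
R(3,2) f=1→J1  4|1|2
PS(0,3) f=2→J2  4|1|3
M = 3(4−1)−2·1−3 = 9−2−3 = 4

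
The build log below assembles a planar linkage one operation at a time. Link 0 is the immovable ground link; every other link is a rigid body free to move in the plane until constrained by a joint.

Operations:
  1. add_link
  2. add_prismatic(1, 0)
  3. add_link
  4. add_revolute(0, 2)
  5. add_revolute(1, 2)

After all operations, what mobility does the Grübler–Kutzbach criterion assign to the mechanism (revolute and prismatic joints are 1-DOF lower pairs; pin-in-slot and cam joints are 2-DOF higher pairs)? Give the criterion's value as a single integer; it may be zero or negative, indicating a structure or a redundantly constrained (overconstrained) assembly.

link 0 = ground. State L|J1|J2 = 1|0|0
+link1  2|0|0
P(1,0) f=1→J1  2|1|0
+link2  3|1|0
R(0,2) f=1→J1  3|2|0
R(1,2) f=1→J1  3|3|0
M = 3(3−1)−2·3−0 = 6−6−0 = 0

M = 0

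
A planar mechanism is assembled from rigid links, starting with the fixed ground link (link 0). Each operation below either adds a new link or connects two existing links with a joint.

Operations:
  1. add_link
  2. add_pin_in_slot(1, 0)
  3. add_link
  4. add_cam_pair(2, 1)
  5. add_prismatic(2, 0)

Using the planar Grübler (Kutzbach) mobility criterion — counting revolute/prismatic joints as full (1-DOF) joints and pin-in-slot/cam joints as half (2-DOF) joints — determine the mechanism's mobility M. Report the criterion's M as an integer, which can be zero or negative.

link 0 = ground. State L|J1|J2 = 1|0|0
+link1  2|0|0
PS(1,0) f=2→J2  2|0|1
+link2  3|0|1
C(2,1) f=2→J2  3|0|2
P(2,0) f=1→J1  3|1|2
M = 3(3−1)−2·1−2 = 6−2−2 = 2

M = 2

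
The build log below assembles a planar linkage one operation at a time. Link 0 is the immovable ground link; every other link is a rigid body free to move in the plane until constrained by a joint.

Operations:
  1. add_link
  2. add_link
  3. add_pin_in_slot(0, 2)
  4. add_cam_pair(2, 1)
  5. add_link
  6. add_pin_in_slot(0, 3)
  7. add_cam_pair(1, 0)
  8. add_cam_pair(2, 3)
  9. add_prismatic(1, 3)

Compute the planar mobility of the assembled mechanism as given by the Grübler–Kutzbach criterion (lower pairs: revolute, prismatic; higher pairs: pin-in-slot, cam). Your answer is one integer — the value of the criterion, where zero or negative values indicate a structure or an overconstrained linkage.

M = 2

[1;0;0] (link 0 is ground)
L+ [2;0;0]
L+ [3;0;0]
PS(0,2)∈J2 [3;0;1]
C(2,1)∈J2 [3;0;2]
L+ [4;0;2]
PS(0,3)∈J2 [4;0;3]
C(1,0)∈J2 [4;0;4]
C(2,3)∈J2 [4;0;5]
P(1,3)∈J1 [4;1;5]
mobility = 9 − 2 − 5 = 2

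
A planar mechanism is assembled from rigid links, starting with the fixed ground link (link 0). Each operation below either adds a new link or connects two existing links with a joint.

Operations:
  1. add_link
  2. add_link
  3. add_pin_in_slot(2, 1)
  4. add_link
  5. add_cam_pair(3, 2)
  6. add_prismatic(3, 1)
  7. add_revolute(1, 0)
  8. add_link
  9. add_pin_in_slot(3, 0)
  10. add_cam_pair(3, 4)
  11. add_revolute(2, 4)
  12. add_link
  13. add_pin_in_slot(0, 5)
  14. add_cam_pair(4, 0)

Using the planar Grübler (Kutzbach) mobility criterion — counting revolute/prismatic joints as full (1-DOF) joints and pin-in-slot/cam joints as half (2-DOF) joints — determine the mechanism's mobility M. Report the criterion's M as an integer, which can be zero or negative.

M = 3

ground; <1,0,0>
#1 <2,0,0>
#2 <3,0,0>
PS:2↔1 J2 <3,0,1>
#3 <4,0,1>
C:3↔2 J2 <4,0,2>
P:3↔1 J1 <4,1,2>
R:1↔0 J1 <4,2,2>
#4 <5,2,2>
PS:3↔0 J2 <5,2,3>
C:3↔4 J2 <5,2,4>
R:2↔4 J1 <5,3,4>
#5 <6,3,4>
PS:0↔5 J2 <6,3,5>
C:4↔0 J2 <6,3,6>
3×5 − 2×3 − 1×6 = 3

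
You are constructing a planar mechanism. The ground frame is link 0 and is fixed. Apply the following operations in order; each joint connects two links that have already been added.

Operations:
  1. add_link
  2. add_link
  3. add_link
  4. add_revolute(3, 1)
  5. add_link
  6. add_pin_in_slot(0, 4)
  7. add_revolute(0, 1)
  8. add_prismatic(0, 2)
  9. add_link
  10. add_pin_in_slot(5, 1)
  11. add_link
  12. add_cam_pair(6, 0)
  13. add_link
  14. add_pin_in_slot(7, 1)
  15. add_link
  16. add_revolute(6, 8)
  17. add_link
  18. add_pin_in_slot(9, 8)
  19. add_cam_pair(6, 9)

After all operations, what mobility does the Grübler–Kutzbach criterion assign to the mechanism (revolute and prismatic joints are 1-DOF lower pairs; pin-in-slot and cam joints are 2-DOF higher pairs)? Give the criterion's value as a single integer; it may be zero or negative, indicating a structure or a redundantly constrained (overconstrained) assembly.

L=1 J1=0 J2=0
add link → L=2 J1=0 J2=0
add link → L=3 J1=0 J2=0
add link → L=4 J1=0 J2=0
R@3,1 dof=1 J1 → L=4 J1=1 J2=0
add link → L=5 J1=1 J2=0
PS@0,4 dof=2 J2 → L=5 J1=1 J2=1
R@0,1 dof=1 J1 → L=5 J1=2 J2=1
P@0,2 dof=1 J1 → L=5 J1=3 J2=1
add link → L=6 J1=3 J2=1
PS@5,1 dof=2 J2 → L=6 J1=3 J2=2
add link → L=7 J1=3 J2=2
C@6,0 dof=2 J2 → L=7 J1=3 J2=3
add link → L=8 J1=3 J2=3
PS@7,1 dof=2 J2 → L=8 J1=3 J2=4
add link → L=9 J1=3 J2=4
R@6,8 dof=1 J1 → L=9 J1=4 J2=4
add link → L=10 J1=4 J2=4
PS@9,8 dof=2 J2 → L=10 J1=4 J2=5
C@6,9 dof=2 J2 → L=10 J1=4 J2=6
M=3(L−1)−2J1−J2=3·9−2·4−6=13

M = 13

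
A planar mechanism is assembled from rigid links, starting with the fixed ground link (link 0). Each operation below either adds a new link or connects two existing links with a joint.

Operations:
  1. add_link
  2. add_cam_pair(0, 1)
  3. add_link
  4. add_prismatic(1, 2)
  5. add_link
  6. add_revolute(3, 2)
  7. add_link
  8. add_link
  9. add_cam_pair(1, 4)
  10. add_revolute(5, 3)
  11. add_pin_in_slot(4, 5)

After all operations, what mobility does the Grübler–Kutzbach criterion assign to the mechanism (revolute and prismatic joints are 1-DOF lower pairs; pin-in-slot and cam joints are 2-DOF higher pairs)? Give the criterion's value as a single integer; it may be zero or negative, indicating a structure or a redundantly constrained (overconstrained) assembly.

M = 6

ground; <1,0,0>
#1 <2,0,0>
C:0↔1 J2 <2,0,1>
#2 <3,0,1>
P:1↔2 J1 <3,1,1>
#3 <4,1,1>
R:3↔2 J1 <4,2,1>
#4 <5,2,1>
#5 <6,2,1>
C:1↔4 J2 <6,2,2>
R:5↔3 J1 <6,3,2>
PS:4↔5 J2 <6,3,3>
3×5 − 2×3 − 1×3 = 6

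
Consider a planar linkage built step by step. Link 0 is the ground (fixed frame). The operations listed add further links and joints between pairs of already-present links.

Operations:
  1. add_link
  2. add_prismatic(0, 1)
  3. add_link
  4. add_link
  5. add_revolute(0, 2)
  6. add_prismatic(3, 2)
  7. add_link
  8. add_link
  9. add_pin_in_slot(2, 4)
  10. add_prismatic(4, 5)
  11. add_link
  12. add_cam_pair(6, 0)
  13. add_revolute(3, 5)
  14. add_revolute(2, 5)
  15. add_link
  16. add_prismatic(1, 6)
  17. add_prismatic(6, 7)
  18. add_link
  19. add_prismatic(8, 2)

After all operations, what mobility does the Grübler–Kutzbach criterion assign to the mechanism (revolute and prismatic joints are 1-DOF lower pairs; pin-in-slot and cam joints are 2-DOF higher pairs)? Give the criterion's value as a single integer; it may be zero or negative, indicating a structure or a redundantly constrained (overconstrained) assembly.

ground; <1,0,0>
#1 <2,0,0>
P:0↔1 J1 <2,1,0>
#2 <3,1,0>
#3 <4,1,0>
R:0↔2 J1 <4,2,0>
P:3↔2 J1 <4,3,0>
#4 <5,3,0>
#5 <6,3,0>
PS:2↔4 J2 <6,3,1>
P:4↔5 J1 <6,4,1>
#6 <7,4,1>
C:6↔0 J2 <7,4,2>
R:3↔5 J1 <7,5,2>
R:2↔5 J1 <7,6,2>
#7 <8,6,2>
P:1↔6 J1 <8,7,2>
P:6↔7 J1 <8,8,2>
#8 <9,8,2>
P:8↔2 J1 <9,9,2>
3×8 − 2×9 − 1×2 = 4

M = 4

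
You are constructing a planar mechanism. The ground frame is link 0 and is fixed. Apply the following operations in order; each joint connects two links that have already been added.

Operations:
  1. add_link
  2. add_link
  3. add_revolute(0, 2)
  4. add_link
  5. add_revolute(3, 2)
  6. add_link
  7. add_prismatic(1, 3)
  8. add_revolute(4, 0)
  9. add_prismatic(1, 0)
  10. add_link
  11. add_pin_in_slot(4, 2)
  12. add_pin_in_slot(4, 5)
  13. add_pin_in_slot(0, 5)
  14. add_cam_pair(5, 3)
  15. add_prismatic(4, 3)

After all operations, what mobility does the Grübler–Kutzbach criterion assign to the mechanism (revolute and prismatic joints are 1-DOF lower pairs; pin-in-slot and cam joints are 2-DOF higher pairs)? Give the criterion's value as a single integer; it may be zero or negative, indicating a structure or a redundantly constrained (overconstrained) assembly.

[1;0;0] (link 0 is ground)
L+ [2;0;0]
L+ [3;0;0]
R(0,2)∈J1 [3;1;0]
L+ [4;1;0]
R(3,2)∈J1 [4;2;0]
L+ [5;2;0]
P(1,3)∈J1 [5;3;0]
R(4,0)∈J1 [5;4;0]
P(1,0)∈J1 [5;5;0]
L+ [6;5;0]
PS(4,2)∈J2 [6;5;1]
PS(4,5)∈J2 [6;5;2]
PS(0,5)∈J2 [6;5;3]
C(5,3)∈J2 [6;5;4]
P(4,3)∈J1 [6;6;4]
mobility = 15 − 12 − 4 = -1

M = -1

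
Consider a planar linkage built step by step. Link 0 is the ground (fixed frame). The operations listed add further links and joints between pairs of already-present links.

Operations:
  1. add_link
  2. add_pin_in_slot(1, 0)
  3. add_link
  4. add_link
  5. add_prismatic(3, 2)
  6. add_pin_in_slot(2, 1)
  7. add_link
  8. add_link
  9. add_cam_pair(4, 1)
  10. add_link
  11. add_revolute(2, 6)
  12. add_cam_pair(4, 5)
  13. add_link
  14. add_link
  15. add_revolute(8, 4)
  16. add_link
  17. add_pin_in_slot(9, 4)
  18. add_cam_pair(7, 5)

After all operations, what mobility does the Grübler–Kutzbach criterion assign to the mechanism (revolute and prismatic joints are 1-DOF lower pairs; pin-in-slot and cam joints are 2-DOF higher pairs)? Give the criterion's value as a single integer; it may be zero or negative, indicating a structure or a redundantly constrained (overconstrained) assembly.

link 0 = ground. State L|J1|J2 = 1|0|0
+link1  2|0|0
PS(1,0) f=2→J2  2|0|1
+link2  3|0|1
+link3  4|0|1
P(3,2) f=1→J1  4|1|1
PS(2,1) f=2→J2  4|1|2
+link4  5|1|2
+link5  6|1|2
C(4,1) f=2→J2  6|1|3
+link6  7|1|3
R(2,6) f=1→J1  7|2|3
C(4,5) f=2→J2  7|2|4
+link7  8|2|4
+link8  9|2|4
R(8,4) f=1→J1  9|3|4
+link9  10|3|4
PS(9,4) f=2→J2  10|3|5
C(7,5) f=2→J2  10|3|6
M = 3(10−1)−2·3−6 = 27−6−6 = 15

M = 15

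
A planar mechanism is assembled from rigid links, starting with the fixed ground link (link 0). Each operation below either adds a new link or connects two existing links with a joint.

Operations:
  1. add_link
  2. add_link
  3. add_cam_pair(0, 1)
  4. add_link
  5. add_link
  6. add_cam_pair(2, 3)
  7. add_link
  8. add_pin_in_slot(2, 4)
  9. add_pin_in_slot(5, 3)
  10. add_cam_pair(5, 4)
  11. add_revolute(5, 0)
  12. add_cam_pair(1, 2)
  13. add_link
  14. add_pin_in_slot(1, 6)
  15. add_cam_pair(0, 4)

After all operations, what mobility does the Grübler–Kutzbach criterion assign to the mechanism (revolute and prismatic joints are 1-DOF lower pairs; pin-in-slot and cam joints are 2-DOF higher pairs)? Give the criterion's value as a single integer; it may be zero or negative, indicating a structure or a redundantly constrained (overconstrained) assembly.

M = 8

L=1 J1=0 J2=0
add link → L=2 J1=0 J2=0
add link → L=3 J1=0 J2=0
C@0,1 dof=2 J2 → L=3 J1=0 J2=1
add link → L=4 J1=0 J2=1
add link → L=5 J1=0 J2=1
C@2,3 dof=2 J2 → L=5 J1=0 J2=2
add link → L=6 J1=0 J2=2
PS@2,4 dof=2 J2 → L=6 J1=0 J2=3
PS@5,3 dof=2 J2 → L=6 J1=0 J2=4
C@5,4 dof=2 J2 → L=6 J1=0 J2=5
R@5,0 dof=1 J1 → L=6 J1=1 J2=5
C@1,2 dof=2 J2 → L=6 J1=1 J2=6
add link → L=7 J1=1 J2=6
PS@1,6 dof=2 J2 → L=7 J1=1 J2=7
C@0,4 dof=2 J2 → L=7 J1=1 J2=8
M=3(L−1)−2J1−J2=3·6−2·1−8=8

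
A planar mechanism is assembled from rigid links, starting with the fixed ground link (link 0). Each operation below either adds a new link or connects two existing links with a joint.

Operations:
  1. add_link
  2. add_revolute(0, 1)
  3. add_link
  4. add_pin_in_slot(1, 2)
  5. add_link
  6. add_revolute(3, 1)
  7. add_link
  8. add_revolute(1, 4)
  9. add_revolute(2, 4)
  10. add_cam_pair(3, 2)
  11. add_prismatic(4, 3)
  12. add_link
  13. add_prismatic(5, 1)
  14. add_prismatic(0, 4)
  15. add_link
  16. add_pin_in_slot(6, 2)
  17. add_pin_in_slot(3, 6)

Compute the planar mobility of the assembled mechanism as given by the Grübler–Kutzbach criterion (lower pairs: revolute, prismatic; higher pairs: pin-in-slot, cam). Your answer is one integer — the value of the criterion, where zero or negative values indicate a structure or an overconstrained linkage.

[1;0;0] (link 0 is ground)
L+ [2;0;0]
R(0,1)∈J1 [2;1;0]
L+ [3;1;0]
PS(1,2)∈J2 [3;1;1]
L+ [4;1;1]
R(3,1)∈J1 [4;2;1]
L+ [5;2;1]
R(1,4)∈J1 [5;3;1]
R(2,4)∈J1 [5;4;1]
C(3,2)∈J2 [5;4;2]
P(4,3)∈J1 [5;5;2]
L+ [6;5;2]
P(5,1)∈J1 [6;6;2]
P(0,4)∈J1 [6;7;2]
L+ [7;7;2]
PS(6,2)∈J2 [7;7;3]
PS(3,6)∈J2 [7;7;4]
mobility = 18 − 14 − 4 = 0

M = 0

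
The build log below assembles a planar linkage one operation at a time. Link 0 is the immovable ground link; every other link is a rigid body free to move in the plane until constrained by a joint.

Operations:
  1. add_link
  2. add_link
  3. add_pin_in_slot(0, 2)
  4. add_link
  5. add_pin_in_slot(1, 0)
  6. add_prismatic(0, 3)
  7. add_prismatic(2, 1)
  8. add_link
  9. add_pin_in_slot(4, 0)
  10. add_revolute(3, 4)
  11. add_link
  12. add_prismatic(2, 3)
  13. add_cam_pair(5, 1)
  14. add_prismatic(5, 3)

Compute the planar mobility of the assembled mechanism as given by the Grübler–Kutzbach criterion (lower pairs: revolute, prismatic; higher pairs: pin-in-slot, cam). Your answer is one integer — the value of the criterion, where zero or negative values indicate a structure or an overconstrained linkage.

L=1 J1=0 J2=0
add link → L=2 J1=0 J2=0
add link → L=3 J1=0 J2=0
PS@0,2 dof=2 J2 → L=3 J1=0 J2=1
add link → L=4 J1=0 J2=1
PS@1,0 dof=2 J2 → L=4 J1=0 J2=2
P@0,3 dof=1 J1 → L=4 J1=1 J2=2
P@2,1 dof=1 J1 → L=4 J1=2 J2=2
add link → L=5 J1=2 J2=2
PS@4,0 dof=2 J2 → L=5 J1=2 J2=3
R@3,4 dof=1 J1 → L=5 J1=3 J2=3
add link → L=6 J1=3 J2=3
P@2,3 dof=1 J1 → L=6 J1=4 J2=3
C@5,1 dof=2 J2 → L=6 J1=4 J2=4
P@5,3 dof=1 J1 → L=6 J1=5 J2=4
M=3(L−1)−2J1−J2=3·5−2·5−4=1

M = 1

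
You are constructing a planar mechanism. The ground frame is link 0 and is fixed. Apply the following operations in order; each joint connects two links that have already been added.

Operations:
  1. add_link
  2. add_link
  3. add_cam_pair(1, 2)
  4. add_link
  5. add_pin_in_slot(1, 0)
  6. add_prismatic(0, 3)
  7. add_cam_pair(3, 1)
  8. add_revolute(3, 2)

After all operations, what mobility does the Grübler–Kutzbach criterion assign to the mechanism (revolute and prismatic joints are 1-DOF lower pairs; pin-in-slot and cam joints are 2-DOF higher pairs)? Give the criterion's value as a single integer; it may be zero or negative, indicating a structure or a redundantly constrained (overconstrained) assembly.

M = 2

link 0 = ground. State L|J1|J2 = 1|0|0
+link1  2|0|0
+link2  3|0|0
C(1,2) f=2→J2  3|0|1
+link3  4|0|1
PS(1,0) f=2→J2  4|0|2
P(0,3) f=1→J1  4|1|2
C(3,1) f=2→J2  4|1|3
R(3,2) f=1→J1  4|2|3
M = 3(4−1)−2·2−3 = 9−4−3 = 2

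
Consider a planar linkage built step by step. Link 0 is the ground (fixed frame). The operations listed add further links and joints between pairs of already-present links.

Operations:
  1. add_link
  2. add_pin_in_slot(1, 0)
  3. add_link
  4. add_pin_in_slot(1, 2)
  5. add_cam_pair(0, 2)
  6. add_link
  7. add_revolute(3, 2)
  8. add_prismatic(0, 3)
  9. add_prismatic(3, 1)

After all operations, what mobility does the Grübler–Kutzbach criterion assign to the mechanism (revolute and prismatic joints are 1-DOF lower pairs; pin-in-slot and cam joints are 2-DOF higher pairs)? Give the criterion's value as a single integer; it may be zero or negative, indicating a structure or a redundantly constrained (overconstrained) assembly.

L=1 J1=0 J2=0
add link → L=2 J1=0 J2=0
PS@1,0 dof=2 J2 → L=2 J1=0 J2=1
add link → L=3 J1=0 J2=1
PS@1,2 dof=2 J2 → L=3 J1=0 J2=2
C@0,2 dof=2 J2 → L=3 J1=0 J2=3
add link → L=4 J1=0 J2=3
R@3,2 dof=1 J1 → L=4 J1=1 J2=3
P@0,3 dof=1 J1 → L=4 J1=2 J2=3
P@3,1 dof=1 J1 → L=4 J1=3 J2=3
M=3(L−1)−2J1−J2=3·3−2·3−3=0

M = 0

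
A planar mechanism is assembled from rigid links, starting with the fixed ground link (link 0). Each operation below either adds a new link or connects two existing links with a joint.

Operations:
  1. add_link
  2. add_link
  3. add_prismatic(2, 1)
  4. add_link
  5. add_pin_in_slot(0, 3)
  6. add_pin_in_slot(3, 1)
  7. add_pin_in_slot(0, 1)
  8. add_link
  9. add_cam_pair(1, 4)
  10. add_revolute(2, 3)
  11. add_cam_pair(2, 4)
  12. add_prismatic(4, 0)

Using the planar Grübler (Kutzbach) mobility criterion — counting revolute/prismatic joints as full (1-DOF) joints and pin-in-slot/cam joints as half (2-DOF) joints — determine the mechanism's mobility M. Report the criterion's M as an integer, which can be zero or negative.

M = 1

[1;0;0] (link 0 is ground)
L+ [2;0;0]
L+ [3;0;0]
P(2,1)∈J1 [3;1;0]
L+ [4;1;0]
PS(0,3)∈J2 [4;1;1]
PS(3,1)∈J2 [4;1;2]
PS(0,1)∈J2 [4;1;3]
L+ [5;1;3]
C(1,4)∈J2 [5;1;4]
R(2,3)∈J1 [5;2;4]
C(2,4)∈J2 [5;2;5]
P(4,0)∈J1 [5;3;5]
mobility = 12 − 6 − 5 = 1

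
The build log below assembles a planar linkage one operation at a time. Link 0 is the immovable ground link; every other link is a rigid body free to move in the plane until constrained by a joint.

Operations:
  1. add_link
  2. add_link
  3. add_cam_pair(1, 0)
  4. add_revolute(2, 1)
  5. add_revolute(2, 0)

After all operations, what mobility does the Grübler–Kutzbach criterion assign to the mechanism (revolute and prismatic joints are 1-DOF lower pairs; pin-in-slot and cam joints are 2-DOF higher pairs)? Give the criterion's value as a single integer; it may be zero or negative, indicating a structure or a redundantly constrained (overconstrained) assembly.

M = 1

link 0 = ground. State L|J1|J2 = 1|0|0
+link1  2|0|0
+link2  3|0|0
C(1,0) f=2→J2  3|0|1
R(2,1) f=1→J1  3|1|1
R(2,0) f=1→J1  3|2|1
M = 3(3−1)−2·2−1 = 6−4−1 = 1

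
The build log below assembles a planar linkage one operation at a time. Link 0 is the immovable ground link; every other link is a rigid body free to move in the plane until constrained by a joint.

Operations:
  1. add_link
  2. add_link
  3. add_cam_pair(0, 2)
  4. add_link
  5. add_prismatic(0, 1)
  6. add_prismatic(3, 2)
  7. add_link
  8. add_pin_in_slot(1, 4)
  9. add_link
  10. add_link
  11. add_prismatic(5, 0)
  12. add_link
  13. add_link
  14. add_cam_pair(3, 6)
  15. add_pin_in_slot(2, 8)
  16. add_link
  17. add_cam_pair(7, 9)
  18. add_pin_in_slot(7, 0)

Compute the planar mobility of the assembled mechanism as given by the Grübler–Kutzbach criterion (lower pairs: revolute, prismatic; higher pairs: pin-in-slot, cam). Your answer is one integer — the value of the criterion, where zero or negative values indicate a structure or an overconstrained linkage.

L=1 J1=0 J2=0
add link → L=2 J1=0 J2=0
add link → L=3 J1=0 J2=0
C@0,2 dof=2 J2 → L=3 J1=0 J2=1
add link → L=4 J1=0 J2=1
P@0,1 dof=1 J1 → L=4 J1=1 J2=1
P@3,2 dof=1 J1 → L=4 J1=2 J2=1
add link → L=5 J1=2 J2=1
PS@1,4 dof=2 J2 → L=5 J1=2 J2=2
add link → L=6 J1=2 J2=2
add link → L=7 J1=2 J2=2
P@5,0 dof=1 J1 → L=7 J1=3 J2=2
add link → L=8 J1=3 J2=2
add link → L=9 J1=3 J2=2
C@3,6 dof=2 J2 → L=9 J1=3 J2=3
PS@2,8 dof=2 J2 → L=9 J1=3 J2=4
add link → L=10 J1=3 J2=4
C@7,9 dof=2 J2 → L=10 J1=3 J2=5
PS@7,0 dof=2 J2 → L=10 J1=3 J2=6
M=3(L−1)−2J1−J2=3·9−2·3−6=15

M = 15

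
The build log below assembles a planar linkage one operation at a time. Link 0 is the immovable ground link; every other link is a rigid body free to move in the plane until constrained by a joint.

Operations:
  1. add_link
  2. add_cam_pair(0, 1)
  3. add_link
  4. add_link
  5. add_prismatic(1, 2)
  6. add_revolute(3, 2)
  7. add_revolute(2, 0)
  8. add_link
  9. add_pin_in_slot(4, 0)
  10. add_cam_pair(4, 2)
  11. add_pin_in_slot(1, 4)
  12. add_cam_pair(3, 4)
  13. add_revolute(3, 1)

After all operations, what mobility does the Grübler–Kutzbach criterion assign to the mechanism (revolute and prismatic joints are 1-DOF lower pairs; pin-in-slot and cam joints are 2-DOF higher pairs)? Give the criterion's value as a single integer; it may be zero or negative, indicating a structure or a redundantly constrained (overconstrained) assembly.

[1;0;0] (link 0 is ground)
L+ [2;0;0]
C(0,1)∈J2 [2;0;1]
L+ [3;0;1]
L+ [4;0;1]
P(1,2)∈J1 [4;1;1]
R(3,2)∈J1 [4;2;1]
R(2,0)∈J1 [4;3;1]
L+ [5;3;1]
PS(4,0)∈J2 [5;3;2]
C(4,2)∈J2 [5;3;3]
PS(1,4)∈J2 [5;3;4]
C(3,4)∈J2 [5;3;5]
R(3,1)∈J1 [5;4;5]
mobility = 12 − 8 − 5 = -1

M = -1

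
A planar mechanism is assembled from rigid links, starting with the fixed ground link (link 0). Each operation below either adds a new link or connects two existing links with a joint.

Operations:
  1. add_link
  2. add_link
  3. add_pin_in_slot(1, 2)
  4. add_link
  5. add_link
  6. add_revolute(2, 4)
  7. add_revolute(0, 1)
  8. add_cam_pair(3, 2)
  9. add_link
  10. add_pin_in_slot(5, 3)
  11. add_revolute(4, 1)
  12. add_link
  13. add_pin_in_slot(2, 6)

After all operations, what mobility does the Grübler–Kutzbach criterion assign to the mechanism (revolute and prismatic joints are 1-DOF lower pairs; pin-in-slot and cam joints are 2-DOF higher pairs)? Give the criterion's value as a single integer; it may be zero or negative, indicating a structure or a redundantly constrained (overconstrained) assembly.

M = 8

link 0 = ground. State L|J1|J2 = 1|0|0
+link1  2|0|0
+link2  3|0|0
PS(1,2) f=2→J2  3|0|1
+link3  4|0|1
+link4  5|0|1
R(2,4) f=1→J1  5|1|1
R(0,1) f=1→J1  5|2|1
C(3,2) f=2→J2  5|2|2
+link5  6|2|2
PS(5,3) f=2→J2  6|2|3
R(4,1) f=1→J1  6|3|3
+link6  7|3|3
PS(2,6) f=2→J2  7|3|4
M = 3(7−1)−2·3−4 = 18−6−4 = 8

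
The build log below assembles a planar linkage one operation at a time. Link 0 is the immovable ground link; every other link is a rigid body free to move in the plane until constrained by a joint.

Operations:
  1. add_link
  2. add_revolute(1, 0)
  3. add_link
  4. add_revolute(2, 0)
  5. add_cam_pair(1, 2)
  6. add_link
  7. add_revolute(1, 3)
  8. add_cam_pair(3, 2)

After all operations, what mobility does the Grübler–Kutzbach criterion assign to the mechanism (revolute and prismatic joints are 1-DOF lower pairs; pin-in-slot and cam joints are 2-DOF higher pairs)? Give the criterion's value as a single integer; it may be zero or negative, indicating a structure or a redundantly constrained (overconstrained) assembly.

M = 1

(L,J1,J2)=(1,0,0); link0 fixed
link1: (2,0,0)
R 1-0 [J1]: (2,1,0)
link2: (3,1,0)
R 2-0 [J1]: (3,2,0)
C 1-2 [J2]: (3,2,1)
link3: (4,2,1)
R 1-3 [J1]: (4,3,1)
C 3-2 [J2]: (4,3,2)
Grübler: 3·3 − 2·3 − 2 = 1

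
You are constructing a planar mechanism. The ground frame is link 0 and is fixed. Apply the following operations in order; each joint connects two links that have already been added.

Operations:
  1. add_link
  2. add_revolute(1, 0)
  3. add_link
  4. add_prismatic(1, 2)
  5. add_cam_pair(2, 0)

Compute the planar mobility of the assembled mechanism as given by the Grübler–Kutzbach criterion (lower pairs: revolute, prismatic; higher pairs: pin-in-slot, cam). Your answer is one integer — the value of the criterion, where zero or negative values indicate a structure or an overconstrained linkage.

M = 1

link 0 = ground. State L|J1|J2 = 1|0|0
+link1  2|0|0
R(1,0) f=1→J1  2|1|0
+link2  3|1|0
P(1,2) f=1→J1  3|2|0
C(2,0) f=2→J2  3|2|1
M = 3(3−1)−2·2−1 = 6−4−1 = 1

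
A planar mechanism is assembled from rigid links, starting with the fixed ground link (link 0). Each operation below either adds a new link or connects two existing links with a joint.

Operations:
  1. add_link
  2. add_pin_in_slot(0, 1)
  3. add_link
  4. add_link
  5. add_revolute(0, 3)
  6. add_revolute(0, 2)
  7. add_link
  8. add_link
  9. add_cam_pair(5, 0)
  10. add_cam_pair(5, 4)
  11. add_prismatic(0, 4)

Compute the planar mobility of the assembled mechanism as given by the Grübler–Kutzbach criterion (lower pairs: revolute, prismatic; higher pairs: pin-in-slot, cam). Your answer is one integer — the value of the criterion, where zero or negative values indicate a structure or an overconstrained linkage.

M = 6

[1;0;0] (link 0 is ground)
L+ [2;0;0]
PS(0,1)∈J2 [2;0;1]
L+ [3;0;1]
L+ [4;0;1]
R(0,3)∈J1 [4;1;1]
R(0,2)∈J1 [4;2;1]
L+ [5;2;1]
L+ [6;2;1]
C(5,0)∈J2 [6;2;2]
C(5,4)∈J2 [6;2;3]
P(0,4)∈J1 [6;3;3]
mobility = 15 − 6 − 3 = 6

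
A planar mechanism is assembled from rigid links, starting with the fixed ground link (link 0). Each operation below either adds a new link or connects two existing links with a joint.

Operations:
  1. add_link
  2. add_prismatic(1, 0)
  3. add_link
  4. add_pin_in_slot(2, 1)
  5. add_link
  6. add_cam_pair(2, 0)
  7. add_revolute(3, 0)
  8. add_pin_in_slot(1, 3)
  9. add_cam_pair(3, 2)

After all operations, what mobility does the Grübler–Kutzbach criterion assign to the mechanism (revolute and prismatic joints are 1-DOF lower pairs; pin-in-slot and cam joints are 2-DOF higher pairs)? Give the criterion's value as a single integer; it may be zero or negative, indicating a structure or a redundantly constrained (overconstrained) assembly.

M = 1

link 0 = ground. State L|J1|J2 = 1|0|0
+link1  2|0|0
P(1,0) f=1→J1  2|1|0
+link2  3|1|0
PS(2,1) f=2→J2  3|1|1
+link3  4|1|1
C(2,0) f=2→J2  4|1|2
R(3,0) f=1→J1  4|2|2
PS(1,3) f=2→J2  4|2|3
C(3,2) f=2→J2  4|2|4
M = 3(4−1)−2·2−4 = 9−4−4 = 1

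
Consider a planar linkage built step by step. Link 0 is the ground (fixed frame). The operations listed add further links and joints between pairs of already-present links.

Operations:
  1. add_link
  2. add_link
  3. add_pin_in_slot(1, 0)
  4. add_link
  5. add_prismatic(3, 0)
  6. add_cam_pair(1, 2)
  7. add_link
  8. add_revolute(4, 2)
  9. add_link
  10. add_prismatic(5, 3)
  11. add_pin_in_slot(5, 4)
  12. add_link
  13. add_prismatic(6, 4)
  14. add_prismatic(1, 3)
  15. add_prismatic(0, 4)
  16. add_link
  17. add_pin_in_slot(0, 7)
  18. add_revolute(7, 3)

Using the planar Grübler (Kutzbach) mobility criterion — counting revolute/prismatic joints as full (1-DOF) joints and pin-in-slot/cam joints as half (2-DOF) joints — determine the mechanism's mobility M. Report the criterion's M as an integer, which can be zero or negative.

ground; <1,0,0>
#1 <2,0,0>
#2 <3,0,0>
PS:1↔0 J2 <3,0,1>
#3 <4,0,1>
P:3↔0 J1 <4,1,1>
C:1↔2 J2 <4,1,2>
#4 <5,1,2>
R:4↔2 J1 <5,2,2>
#5 <6,2,2>
P:5↔3 J1 <6,3,2>
PS:5↔4 J2 <6,3,3>
#6 <7,3,3>
P:6↔4 J1 <7,4,3>
P:1↔3 J1 <7,5,3>
P:0↔4 J1 <7,6,3>
#7 <8,6,3>
PS:0↔7 J2 <8,6,4>
R:7↔3 J1 <8,7,4>
3×7 − 2×7 − 1×4 = 3

M = 3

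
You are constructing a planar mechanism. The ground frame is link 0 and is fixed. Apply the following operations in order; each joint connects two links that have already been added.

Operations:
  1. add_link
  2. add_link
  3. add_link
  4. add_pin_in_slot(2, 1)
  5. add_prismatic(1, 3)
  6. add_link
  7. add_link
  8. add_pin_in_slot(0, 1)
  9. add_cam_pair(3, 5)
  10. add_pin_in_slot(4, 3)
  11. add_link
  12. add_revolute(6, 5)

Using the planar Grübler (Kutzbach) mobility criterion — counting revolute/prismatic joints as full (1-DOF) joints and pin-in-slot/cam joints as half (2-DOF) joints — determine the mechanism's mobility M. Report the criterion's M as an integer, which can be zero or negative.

L=1 J1=0 J2=0
add link → L=2 J1=0 J2=0
add link → L=3 J1=0 J2=0
add link → L=4 J1=0 J2=0
PS@2,1 dof=2 J2 → L=4 J1=0 J2=1
P@1,3 dof=1 J1 → L=4 J1=1 J2=1
add link → L=5 J1=1 J2=1
add link → L=6 J1=1 J2=1
PS@0,1 dof=2 J2 → L=6 J1=1 J2=2
C@3,5 dof=2 J2 → L=6 J1=1 J2=3
PS@4,3 dof=2 J2 → L=6 J1=1 J2=4
add link → L=7 J1=1 J2=4
R@6,5 dof=1 J1 → L=7 J1=2 J2=4
M=3(L−1)−2J1−J2=3·6−2·2−4=10

M = 10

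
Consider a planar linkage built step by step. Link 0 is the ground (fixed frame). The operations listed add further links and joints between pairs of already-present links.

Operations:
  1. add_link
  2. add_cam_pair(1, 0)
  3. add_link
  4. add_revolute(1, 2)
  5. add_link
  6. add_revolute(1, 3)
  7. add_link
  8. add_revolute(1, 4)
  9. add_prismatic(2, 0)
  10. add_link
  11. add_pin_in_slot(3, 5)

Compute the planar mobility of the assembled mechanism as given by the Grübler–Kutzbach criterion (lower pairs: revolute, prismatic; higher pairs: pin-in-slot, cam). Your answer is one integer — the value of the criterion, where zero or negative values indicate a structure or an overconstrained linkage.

M = 5

[1;0;0] (link 0 is ground)
L+ [2;0;0]
C(1,0)∈J2 [2;0;1]
L+ [3;0;1]
R(1,2)∈J1 [3;1;1]
L+ [4;1;1]
R(1,3)∈J1 [4;2;1]
L+ [5;2;1]
R(1,4)∈J1 [5;3;1]
P(2,0)∈J1 [5;4;1]
L+ [6;4;1]
PS(3,5)∈J2 [6;4;2]
mobility = 15 − 8 − 2 = 5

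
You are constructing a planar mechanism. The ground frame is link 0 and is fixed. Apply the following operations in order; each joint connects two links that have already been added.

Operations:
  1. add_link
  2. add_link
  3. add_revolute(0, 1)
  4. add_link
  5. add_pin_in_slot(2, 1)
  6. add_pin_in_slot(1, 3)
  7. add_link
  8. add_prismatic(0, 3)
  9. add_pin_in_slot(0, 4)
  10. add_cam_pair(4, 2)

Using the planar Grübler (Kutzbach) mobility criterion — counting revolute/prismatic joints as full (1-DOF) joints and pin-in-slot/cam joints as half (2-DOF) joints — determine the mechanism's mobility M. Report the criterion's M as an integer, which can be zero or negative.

[1;0;0] (link 0 is ground)
L+ [2;0;0]
L+ [3;0;0]
R(0,1)∈J1 [3;1;0]
L+ [4;1;0]
PS(2,1)∈J2 [4;1;1]
PS(1,3)∈J2 [4;1;2]
L+ [5;1;2]
P(0,3)∈J1 [5;2;2]
PS(0,4)∈J2 [5;2;3]
C(4,2)∈J2 [5;2;4]
mobility = 12 − 4 − 4 = 4

M = 4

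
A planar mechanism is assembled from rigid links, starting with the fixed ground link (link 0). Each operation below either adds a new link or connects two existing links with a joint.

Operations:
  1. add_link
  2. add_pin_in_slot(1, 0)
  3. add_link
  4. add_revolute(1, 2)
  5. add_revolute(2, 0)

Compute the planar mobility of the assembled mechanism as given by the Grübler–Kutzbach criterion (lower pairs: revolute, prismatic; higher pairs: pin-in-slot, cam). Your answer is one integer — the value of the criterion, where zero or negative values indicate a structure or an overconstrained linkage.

M = 1

ground; <1,0,0>
#1 <2,0,0>
PS:1↔0 J2 <2,0,1>
#2 <3,0,1>
R:1↔2 J1 <3,1,1>
R:2↔0 J1 <3,2,1>
3×2 − 2×2 − 1×1 = 1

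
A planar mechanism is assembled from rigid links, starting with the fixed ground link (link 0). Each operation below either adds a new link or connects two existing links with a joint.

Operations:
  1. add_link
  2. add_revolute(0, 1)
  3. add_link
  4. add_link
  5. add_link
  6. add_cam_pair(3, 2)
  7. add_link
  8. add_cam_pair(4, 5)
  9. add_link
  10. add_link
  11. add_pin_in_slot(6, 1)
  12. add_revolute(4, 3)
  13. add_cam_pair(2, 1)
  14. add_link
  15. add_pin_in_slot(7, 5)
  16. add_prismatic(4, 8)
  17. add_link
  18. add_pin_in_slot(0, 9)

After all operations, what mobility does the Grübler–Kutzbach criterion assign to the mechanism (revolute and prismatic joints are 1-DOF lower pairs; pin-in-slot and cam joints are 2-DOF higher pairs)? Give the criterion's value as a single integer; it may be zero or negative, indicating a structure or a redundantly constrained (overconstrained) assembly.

(L,J1,J2)=(1,0,0); link0 fixed
link1: (2,0,0)
R 0-1 [J1]: (2,1,0)
link2: (3,1,0)
link3: (4,1,0)
link4: (5,1,0)
C 3-2 [J2]: (5,1,1)
link5: (6,1,1)
C 4-5 [J2]: (6,1,2)
link6: (7,1,2)
link7: (8,1,2)
PS 6-1 [J2]: (8,1,3)
R 4-3 [J1]: (8,2,3)
C 2-1 [J2]: (8,2,4)
link8: (9,2,4)
PS 7-5 [J2]: (9,2,5)
P 4-8 [J1]: (9,3,5)
link9: (10,3,5)
PS 0-9 [J2]: (10,3,6)
Grübler: 3·9 − 2·3 − 6 = 15

M = 15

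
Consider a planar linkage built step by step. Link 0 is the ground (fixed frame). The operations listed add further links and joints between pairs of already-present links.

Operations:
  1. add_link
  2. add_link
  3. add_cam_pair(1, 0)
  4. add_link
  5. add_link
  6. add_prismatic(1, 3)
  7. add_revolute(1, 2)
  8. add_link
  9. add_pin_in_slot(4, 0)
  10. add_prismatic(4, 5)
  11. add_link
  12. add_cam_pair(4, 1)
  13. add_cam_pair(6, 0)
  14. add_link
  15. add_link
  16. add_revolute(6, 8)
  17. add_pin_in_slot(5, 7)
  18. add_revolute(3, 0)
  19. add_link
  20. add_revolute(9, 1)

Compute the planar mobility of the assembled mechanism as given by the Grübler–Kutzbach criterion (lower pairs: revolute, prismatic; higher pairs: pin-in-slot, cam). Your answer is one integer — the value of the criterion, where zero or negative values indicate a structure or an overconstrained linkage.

L=1 J1=0 J2=0
add link → L=2 J1=0 J2=0
add link → L=3 J1=0 J2=0
C@1,0 dof=2 J2 → L=3 J1=0 J2=1
add link → L=4 J1=0 J2=1
add link → L=5 J1=0 J2=1
P@1,3 dof=1 J1 → L=5 J1=1 J2=1
R@1,2 dof=1 J1 → L=5 J1=2 J2=1
add link → L=6 J1=2 J2=1
PS@4,0 dof=2 J2 → L=6 J1=2 J2=2
P@4,5 dof=1 J1 → L=6 J1=3 J2=2
add link → L=7 J1=3 J2=2
C@4,1 dof=2 J2 → L=7 J1=3 J2=3
C@6,0 dof=2 J2 → L=7 J1=3 J2=4
add link → L=8 J1=3 J2=4
add link → L=9 J1=3 J2=4
R@6,8 dof=1 J1 → L=9 J1=4 J2=4
PS@5,7 dof=2 J2 → L=9 J1=4 J2=5
R@3,0 dof=1 J1 → L=9 J1=5 J2=5
add link → L=10 J1=5 J2=5
R@9,1 dof=1 J1 → L=10 J1=6 J2=5
M=3(L−1)−2J1−J2=3·9−2·6−5=10

M = 10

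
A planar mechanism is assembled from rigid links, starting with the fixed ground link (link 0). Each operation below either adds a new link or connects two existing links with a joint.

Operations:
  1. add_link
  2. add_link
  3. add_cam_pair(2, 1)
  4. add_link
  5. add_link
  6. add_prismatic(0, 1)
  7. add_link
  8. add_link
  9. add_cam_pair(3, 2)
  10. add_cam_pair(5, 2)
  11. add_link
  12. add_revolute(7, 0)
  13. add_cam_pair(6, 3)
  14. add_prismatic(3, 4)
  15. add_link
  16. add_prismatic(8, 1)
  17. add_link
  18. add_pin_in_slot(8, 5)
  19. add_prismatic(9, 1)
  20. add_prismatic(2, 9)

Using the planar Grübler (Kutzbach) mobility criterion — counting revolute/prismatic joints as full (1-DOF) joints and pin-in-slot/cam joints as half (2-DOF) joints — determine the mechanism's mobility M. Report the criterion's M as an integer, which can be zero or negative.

M = 10

(L,J1,J2)=(1,0,0); link0 fixed
link1: (2,0,0)
link2: (3,0,0)
C 2-1 [J2]: (3,0,1)
link3: (4,0,1)
link4: (5,0,1)
P 0-1 [J1]: (5,1,1)
link5: (6,1,1)
link6: (7,1,1)
C 3-2 [J2]: (7,1,2)
C 5-2 [J2]: (7,1,3)
link7: (8,1,3)
R 7-0 [J1]: (8,2,3)
C 6-3 [J2]: (8,2,4)
P 3-4 [J1]: (8,3,4)
link8: (9,3,4)
P 8-1 [J1]: (9,4,4)
link9: (10,4,4)
PS 8-5 [J2]: (10,4,5)
P 9-1 [J1]: (10,5,5)
P 2-9 [J1]: (10,6,5)
Grübler: 3·9 − 2·6 − 5 = 10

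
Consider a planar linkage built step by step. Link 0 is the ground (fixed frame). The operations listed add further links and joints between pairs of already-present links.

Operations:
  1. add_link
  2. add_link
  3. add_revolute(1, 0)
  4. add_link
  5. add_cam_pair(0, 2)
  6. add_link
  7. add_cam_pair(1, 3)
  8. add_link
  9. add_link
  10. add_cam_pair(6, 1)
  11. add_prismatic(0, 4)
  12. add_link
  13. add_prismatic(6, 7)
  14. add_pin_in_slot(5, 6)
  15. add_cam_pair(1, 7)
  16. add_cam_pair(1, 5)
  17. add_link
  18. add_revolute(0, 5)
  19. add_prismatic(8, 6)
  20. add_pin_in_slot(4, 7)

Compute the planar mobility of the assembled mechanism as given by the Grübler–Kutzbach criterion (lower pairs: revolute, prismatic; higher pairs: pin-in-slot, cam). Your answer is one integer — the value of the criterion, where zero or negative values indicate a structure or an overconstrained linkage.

[1;0;0] (link 0 is ground)
L+ [2;0;0]
L+ [3;0;0]
R(1,0)∈J1 [3;1;0]
L+ [4;1;0]
C(0,2)∈J2 [4;1;1]
L+ [5;1;1]
C(1,3)∈J2 [5;1;2]
L+ [6;1;2]
L+ [7;1;2]
C(6,1)∈J2 [7;1;3]
P(0,4)∈J1 [7;2;3]
L+ [8;2;3]
P(6,7)∈J1 [8;3;3]
PS(5,6)∈J2 [8;3;4]
C(1,7)∈J2 [8;3;5]
C(1,5)∈J2 [8;3;6]
L+ [9;3;6]
R(0,5)∈J1 [9;4;6]
P(8,6)∈J1 [9;5;6]
PS(4,7)∈J2 [9;5;7]
mobility = 24 − 10 − 7 = 7

M = 7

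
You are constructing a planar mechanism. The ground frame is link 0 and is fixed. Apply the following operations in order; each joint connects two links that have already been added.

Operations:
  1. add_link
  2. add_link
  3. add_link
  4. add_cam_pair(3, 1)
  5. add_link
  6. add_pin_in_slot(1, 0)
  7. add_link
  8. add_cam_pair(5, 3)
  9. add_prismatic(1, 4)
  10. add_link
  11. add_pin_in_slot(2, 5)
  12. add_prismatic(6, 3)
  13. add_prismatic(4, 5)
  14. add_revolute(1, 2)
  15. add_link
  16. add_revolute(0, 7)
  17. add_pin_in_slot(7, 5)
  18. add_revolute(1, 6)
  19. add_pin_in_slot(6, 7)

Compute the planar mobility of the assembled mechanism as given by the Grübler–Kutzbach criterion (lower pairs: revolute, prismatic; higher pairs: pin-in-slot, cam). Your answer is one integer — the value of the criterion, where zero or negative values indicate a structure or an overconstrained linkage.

M = 3

(L,J1,J2)=(1,0,0); link0 fixed
link1: (2,0,0)
link2: (3,0,0)
link3: (4,0,0)
C 3-1 [J2]: (4,0,1)
link4: (5,0,1)
PS 1-0 [J2]: (5,0,2)
link5: (6,0,2)
C 5-3 [J2]: (6,0,3)
P 1-4 [J1]: (6,1,3)
link6: (7,1,3)
PS 2-5 [J2]: (7,1,4)
P 6-3 [J1]: (7,2,4)
P 4-5 [J1]: (7,3,4)
R 1-2 [J1]: (7,4,4)
link7: (8,4,4)
R 0-7 [J1]: (8,5,4)
PS 7-5 [J2]: (8,5,5)
R 1-6 [J1]: (8,6,5)
PS 6-7 [J2]: (8,6,6)
Grübler: 3·7 − 2·6 − 6 = 3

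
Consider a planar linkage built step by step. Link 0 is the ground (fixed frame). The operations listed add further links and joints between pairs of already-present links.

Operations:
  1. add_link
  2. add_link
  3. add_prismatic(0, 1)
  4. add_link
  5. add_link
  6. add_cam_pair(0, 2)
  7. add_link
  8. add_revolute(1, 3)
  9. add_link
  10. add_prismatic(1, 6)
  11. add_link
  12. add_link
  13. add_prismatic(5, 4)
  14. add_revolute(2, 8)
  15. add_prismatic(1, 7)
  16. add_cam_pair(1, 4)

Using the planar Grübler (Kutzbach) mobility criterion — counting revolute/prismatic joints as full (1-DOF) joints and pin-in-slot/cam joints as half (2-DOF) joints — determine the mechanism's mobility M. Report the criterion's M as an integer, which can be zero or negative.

M = 10

[1;0;0] (link 0 is ground)
L+ [2;0;0]
L+ [3;0;0]
P(0,1)∈J1 [3;1;0]
L+ [4;1;0]
L+ [5;1;0]
C(0,2)∈J2 [5;1;1]
L+ [6;1;1]
R(1,3)∈J1 [6;2;1]
L+ [7;2;1]
P(1,6)∈J1 [7;3;1]
L+ [8;3;1]
L+ [9;3;1]
P(5,4)∈J1 [9;4;1]
R(2,8)∈J1 [9;5;1]
P(1,7)∈J1 [9;6;1]
C(1,4)∈J2 [9;6;2]
mobility = 24 − 12 − 2 = 10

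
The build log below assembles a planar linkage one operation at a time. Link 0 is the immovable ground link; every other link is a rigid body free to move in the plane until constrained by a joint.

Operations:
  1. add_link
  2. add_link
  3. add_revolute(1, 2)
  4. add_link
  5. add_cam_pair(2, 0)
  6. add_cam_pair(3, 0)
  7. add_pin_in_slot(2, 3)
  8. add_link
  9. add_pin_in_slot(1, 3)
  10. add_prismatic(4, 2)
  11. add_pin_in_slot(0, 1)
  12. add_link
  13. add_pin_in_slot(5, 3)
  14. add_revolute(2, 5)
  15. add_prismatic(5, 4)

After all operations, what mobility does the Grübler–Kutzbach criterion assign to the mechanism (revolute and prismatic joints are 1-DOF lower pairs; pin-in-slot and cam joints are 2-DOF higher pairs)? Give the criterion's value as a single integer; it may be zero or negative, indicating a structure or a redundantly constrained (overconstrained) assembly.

link 0 = ground. State L|J1|J2 = 1|0|0
+link1  2|0|0
+link2  3|0|0
R(1,2) f=1→J1  3|1|0
+link3  4|1|0
C(2,0) f=2→J2  4|1|1
C(3,0) f=2→J2  4|1|2
PS(2,3) f=2→J2  4|1|3
+link4  5|1|3
PS(1,3) f=2→J2  5|1|4
P(4,2) f=1→J1  5|2|4
PS(0,1) f=2→J2  5|2|5
+link5  6|2|5
PS(5,3) f=2→J2  6|2|6
R(2,5) f=1→J1  6|3|6
P(5,4) f=1→J1  6|4|6
M = 3(6−1)−2·4−6 = 15−8−6 = 1

M = 1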